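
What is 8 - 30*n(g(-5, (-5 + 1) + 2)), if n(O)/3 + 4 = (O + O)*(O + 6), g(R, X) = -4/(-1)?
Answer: -6832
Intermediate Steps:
g(R, X) = 4 (g(R, X) = -4*(-1) = 4)
n(O) = -12 + 6*O*(6 + O) (n(O) = -12 + 3*((O + O)*(O + 6)) = -12 + 3*((2*O)*(6 + O)) = -12 + 3*(2*O*(6 + O)) = -12 + 6*O*(6 + O))
8 - 30*n(g(-5, (-5 + 1) + 2)) = 8 - 30*(-12 + 6*4² + 36*4) = 8 - 30*(-12 + 6*16 + 144) = 8 - 30*(-12 + 96 + 144) = 8 - 30*228 = 8 - 6840 = -6832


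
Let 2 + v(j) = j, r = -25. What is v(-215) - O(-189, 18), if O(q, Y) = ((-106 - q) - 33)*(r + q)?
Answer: 10483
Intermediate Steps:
v(j) = -2 + j
O(q, Y) = (-139 - q)*(-25 + q) (O(q, Y) = ((-106 - q) - 33)*(-25 + q) = (-139 - q)*(-25 + q))
v(-215) - O(-189, 18) = (-2 - 215) - (3475 - 1*(-189)**2 - 114*(-189)) = -217 - (3475 - 1*35721 + 21546) = -217 - (3475 - 35721 + 21546) = -217 - 1*(-10700) = -217 + 10700 = 10483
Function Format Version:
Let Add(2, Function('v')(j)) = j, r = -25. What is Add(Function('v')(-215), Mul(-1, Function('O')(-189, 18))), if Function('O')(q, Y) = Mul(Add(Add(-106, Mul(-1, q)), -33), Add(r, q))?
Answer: 10483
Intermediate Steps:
Function('v')(j) = Add(-2, j)
Function('O')(q, Y) = Mul(Add(-139, Mul(-1, q)), Add(-25, q)) (Function('O')(q, Y) = Mul(Add(Add(-106, Mul(-1, q)), -33), Add(-25, q)) = Mul(Add(-139, Mul(-1, q)), Add(-25, q)))
Add(Function('v')(-215), Mul(-1, Function('O')(-189, 18))) = Add(Add(-2, -215), Mul(-1, Add(3475, Mul(-1, Pow(-189, 2)), Mul(-114, -189)))) = Add(-217, Mul(-1, Add(3475, Mul(-1, 35721), 21546))) = Add(-217, Mul(-1, Add(3475, -35721, 21546))) = Add(-217, Mul(-1, -10700)) = Add(-217, 10700) = 10483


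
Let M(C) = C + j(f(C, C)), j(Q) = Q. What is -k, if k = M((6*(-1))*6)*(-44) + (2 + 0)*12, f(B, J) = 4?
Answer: -1432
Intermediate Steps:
M(C) = 4 + C (M(C) = C + 4 = 4 + C)
k = 1432 (k = (4 + (6*(-1))*6)*(-44) + (2 + 0)*12 = (4 - 6*6)*(-44) + 2*12 = (4 - 36)*(-44) + 24 = -32*(-44) + 24 = 1408 + 24 = 1432)
-k = -1*1432 = -1432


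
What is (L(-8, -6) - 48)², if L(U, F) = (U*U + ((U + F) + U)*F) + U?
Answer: 19600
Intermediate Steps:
L(U, F) = U + U² + F*(F + 2*U) (L(U, F) = (U² + ((F + U) + U)*F) + U = (U² + (F + 2*U)*F) + U = (U² + F*(F + 2*U)) + U = U + U² + F*(F + 2*U))
(L(-8, -6) - 48)² = ((-8 + (-6)² + (-8)² + 2*(-6)*(-8)) - 48)² = ((-8 + 36 + 64 + 96) - 48)² = (188 - 48)² = 140² = 19600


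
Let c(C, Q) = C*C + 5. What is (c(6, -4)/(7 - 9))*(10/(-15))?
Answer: 41/3 ≈ 13.667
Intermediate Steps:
c(C, Q) = 5 + C² (c(C, Q) = C² + 5 = 5 + C²)
(c(6, -4)/(7 - 9))*(10/(-15)) = ((5 + 6²)/(7 - 9))*(10/(-15)) = ((5 + 36)/(-2))*(10*(-1/15)) = (41*(-½))*(-⅔) = -41/2*(-⅔) = 41/3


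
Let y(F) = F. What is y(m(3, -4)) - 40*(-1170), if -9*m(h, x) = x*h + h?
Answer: 46801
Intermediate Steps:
m(h, x) = -h/9 - h*x/9 (m(h, x) = -(x*h + h)/9 = -(h*x + h)/9 = -(h + h*x)/9 = -h/9 - h*x/9)
y(m(3, -4)) - 40*(-1170) = -⅑*3*(1 - 4) - 40*(-1170) = -⅑*3*(-3) + 46800 = 1 + 46800 = 46801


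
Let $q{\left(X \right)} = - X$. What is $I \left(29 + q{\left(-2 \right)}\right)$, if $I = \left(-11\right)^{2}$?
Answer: $3751$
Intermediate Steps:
$I = 121$
$I \left(29 + q{\left(-2 \right)}\right) = 121 \left(29 - -2\right) = 121 \left(29 + 2\right) = 121 \cdot 31 = 3751$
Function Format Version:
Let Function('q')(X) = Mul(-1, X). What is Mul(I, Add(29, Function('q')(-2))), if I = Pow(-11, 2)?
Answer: 3751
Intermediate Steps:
I = 121
Mul(I, Add(29, Function('q')(-2))) = Mul(121, Add(29, Mul(-1, -2))) = Mul(121, Add(29, 2)) = Mul(121, 31) = 3751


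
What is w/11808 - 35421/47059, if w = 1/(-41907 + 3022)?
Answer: -16263696714739/21607331850720 ≈ -0.75269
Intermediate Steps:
w = -1/38885 (w = 1/(-38885) = -1/38885 ≈ -2.5717e-5)
w/11808 - 35421/47059 = -1/38885/11808 - 35421/47059 = -1/38885*1/11808 - 35421*1/47059 = -1/459154080 - 35421/47059 = -16263696714739/21607331850720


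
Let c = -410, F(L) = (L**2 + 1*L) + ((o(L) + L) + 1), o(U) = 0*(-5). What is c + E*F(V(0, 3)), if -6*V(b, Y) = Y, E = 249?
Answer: -1391/4 ≈ -347.75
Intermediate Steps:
o(U) = 0
V(b, Y) = -Y/6
F(L) = 1 + L**2 + 2*L (F(L) = (L**2 + 1*L) + ((0 + L) + 1) = (L**2 + L) + (L + 1) = (L + L**2) + (1 + L) = 1 + L**2 + 2*L)
c + E*F(V(0, 3)) = -410 + 249*(1 + (-1/6*3)**2 + 2*(-1/6*3)) = -410 + 249*(1 + (-1/2)**2 + 2*(-1/2)) = -410 + 249*(1 + 1/4 - 1) = -410 + 249*(1/4) = -410 + 249/4 = -1391/4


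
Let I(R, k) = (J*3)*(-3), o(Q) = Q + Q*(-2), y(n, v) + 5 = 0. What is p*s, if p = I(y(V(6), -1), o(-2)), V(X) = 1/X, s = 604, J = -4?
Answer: 21744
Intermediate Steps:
y(n, v) = -5 (y(n, v) = -5 + 0 = -5)
o(Q) = -Q (o(Q) = Q - 2*Q = -Q)
I(R, k) = 36 (I(R, k) = -4*3*(-3) = -12*(-3) = 36)
p = 36
p*s = 36*604 = 21744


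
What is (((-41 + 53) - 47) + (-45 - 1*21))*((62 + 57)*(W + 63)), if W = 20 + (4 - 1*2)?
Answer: -1021615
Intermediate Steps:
W = 22 (W = 20 + (4 - 2) = 20 + 2 = 22)
(((-41 + 53) - 47) + (-45 - 1*21))*((62 + 57)*(W + 63)) = (((-41 + 53) - 47) + (-45 - 1*21))*((62 + 57)*(22 + 63)) = ((12 - 47) + (-45 - 21))*(119*85) = (-35 - 66)*10115 = -101*10115 = -1021615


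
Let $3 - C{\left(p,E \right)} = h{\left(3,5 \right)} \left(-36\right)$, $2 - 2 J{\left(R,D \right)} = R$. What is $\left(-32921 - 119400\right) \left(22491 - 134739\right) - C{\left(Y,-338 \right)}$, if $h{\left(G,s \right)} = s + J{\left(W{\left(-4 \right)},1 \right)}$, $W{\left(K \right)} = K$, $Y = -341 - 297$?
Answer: $17097727317$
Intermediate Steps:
$Y = -638$ ($Y = -341 - 297 = -638$)
$J{\left(R,D \right)} = 1 - \frac{R}{2}$
$h{\left(G,s \right)} = 3 + s$ ($h{\left(G,s \right)} = s + \left(1 - -2\right) = s + \left(1 + 2\right) = s + 3 = 3 + s$)
$C{\left(p,E \right)} = 291$ ($C{\left(p,E \right)} = 3 - \left(3 + 5\right) \left(-36\right) = 3 - 8 \left(-36\right) = 3 - -288 = 3 + 288 = 291$)
$\left(-32921 - 119400\right) \left(22491 - 134739\right) - C{\left(Y,-338 \right)} = \left(-32921 - 119400\right) \left(22491 - 134739\right) - 291 = \left(-152321\right) \left(-112248\right) - 291 = 17097727608 - 291 = 17097727317$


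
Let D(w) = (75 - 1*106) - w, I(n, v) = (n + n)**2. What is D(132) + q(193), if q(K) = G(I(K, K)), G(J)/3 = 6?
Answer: -145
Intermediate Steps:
I(n, v) = 4*n**2 (I(n, v) = (2*n)**2 = 4*n**2)
G(J) = 18 (G(J) = 3*6 = 18)
q(K) = 18
D(w) = -31 - w (D(w) = (75 - 106) - w = -31 - w)
D(132) + q(193) = (-31 - 1*132) + 18 = (-31 - 132) + 18 = -163 + 18 = -145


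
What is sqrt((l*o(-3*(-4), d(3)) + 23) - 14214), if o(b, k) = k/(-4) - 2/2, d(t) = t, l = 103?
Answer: I*sqrt(57485)/2 ≈ 119.88*I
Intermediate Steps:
o(b, k) = -1 - k/4 (o(b, k) = k*(-1/4) - 2*1/2 = -k/4 - 1 = -1 - k/4)
sqrt((l*o(-3*(-4), d(3)) + 23) - 14214) = sqrt((103*(-1 - 1/4*3) + 23) - 14214) = sqrt((103*(-1 - 3/4) + 23) - 14214) = sqrt((103*(-7/4) + 23) - 14214) = sqrt((-721/4 + 23) - 14214) = sqrt(-629/4 - 14214) = sqrt(-57485/4) = I*sqrt(57485)/2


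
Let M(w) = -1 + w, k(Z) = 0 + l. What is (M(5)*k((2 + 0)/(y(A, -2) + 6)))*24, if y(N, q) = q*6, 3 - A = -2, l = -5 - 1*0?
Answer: -480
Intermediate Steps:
l = -5 (l = -5 + 0 = -5)
A = 5 (A = 3 - 1*(-2) = 3 + 2 = 5)
y(N, q) = 6*q
k(Z) = -5 (k(Z) = 0 - 5 = -5)
(M(5)*k((2 + 0)/(y(A, -2) + 6)))*24 = ((-1 + 5)*(-5))*24 = (4*(-5))*24 = -20*24 = -480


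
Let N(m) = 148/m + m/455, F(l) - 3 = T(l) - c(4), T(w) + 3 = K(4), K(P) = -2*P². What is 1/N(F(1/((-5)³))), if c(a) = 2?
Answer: -7735/34248 ≈ -0.22585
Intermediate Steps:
T(w) = -35 (T(w) = -3 - 2*4² = -3 - 2*16 = -3 - 32 = -35)
F(l) = -34 (F(l) = 3 + (-35 - 1*2) = 3 + (-35 - 2) = 3 - 37 = -34)
N(m) = 148/m + m/455 (N(m) = 148/m + m*(1/455) = 148/m + m/455)
1/N(F(1/((-5)³))) = 1/(148/(-34) + (1/455)*(-34)) = 1/(148*(-1/34) - 34/455) = 1/(-74/17 - 34/455) = 1/(-34248/7735) = -7735/34248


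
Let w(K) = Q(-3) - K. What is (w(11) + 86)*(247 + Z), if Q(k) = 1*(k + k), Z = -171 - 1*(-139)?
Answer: 14835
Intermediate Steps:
Z = -32 (Z = -171 + 139 = -32)
Q(k) = 2*k (Q(k) = 1*(2*k) = 2*k)
w(K) = -6 - K (w(K) = 2*(-3) - K = -6 - K)
(w(11) + 86)*(247 + Z) = ((-6 - 1*11) + 86)*(247 - 32) = ((-6 - 11) + 86)*215 = (-17 + 86)*215 = 69*215 = 14835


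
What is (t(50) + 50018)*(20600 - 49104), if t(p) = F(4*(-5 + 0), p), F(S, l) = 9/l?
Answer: -35642955068/25 ≈ -1.4257e+9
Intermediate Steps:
t(p) = 9/p
(t(50) + 50018)*(20600 - 49104) = (9/50 + 50018)*(20600 - 49104) = (9*(1/50) + 50018)*(-28504) = (9/50 + 50018)*(-28504) = (2500909/50)*(-28504) = -35642955068/25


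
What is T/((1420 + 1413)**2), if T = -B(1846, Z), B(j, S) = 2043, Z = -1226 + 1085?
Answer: -2043/8025889 ≈ -0.00025455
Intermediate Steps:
Z = -141
T = -2043 (T = -1*2043 = -2043)
T/((1420 + 1413)**2) = -2043/(1420 + 1413)**2 = -2043/(2833**2) = -2043/8025889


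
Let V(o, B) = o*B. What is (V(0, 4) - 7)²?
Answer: 49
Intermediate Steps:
V(o, B) = B*o
(V(0, 4) - 7)² = (4*0 - 7)² = (0 - 7)² = (-7)² = 49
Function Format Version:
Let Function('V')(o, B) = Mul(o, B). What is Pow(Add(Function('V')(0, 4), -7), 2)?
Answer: 49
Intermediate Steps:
Function('V')(o, B) = Mul(B, o)
Pow(Add(Function('V')(0, 4), -7), 2) = Pow(Add(Mul(4, 0), -7), 2) = Pow(Add(0, -7), 2) = Pow(-7, 2) = 49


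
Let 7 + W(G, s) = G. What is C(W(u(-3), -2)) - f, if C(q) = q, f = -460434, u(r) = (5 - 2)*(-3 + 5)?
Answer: 460433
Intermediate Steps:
u(r) = 6 (u(r) = 3*2 = 6)
W(G, s) = -7 + G
C(W(u(-3), -2)) - f = (-7 + 6) - 1*(-460434) = -1 + 460434 = 460433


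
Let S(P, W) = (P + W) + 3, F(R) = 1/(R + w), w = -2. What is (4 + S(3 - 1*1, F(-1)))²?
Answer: 676/9 ≈ 75.111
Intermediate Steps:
F(R) = 1/(-2 + R) (F(R) = 1/(R - 2) = 1/(-2 + R))
S(P, W) = 3 + P + W
(4 + S(3 - 1*1, F(-1)))² = (4 + (3 + (3 - 1*1) + 1/(-2 - 1)))² = (4 + (3 + (3 - 1) + 1/(-3)))² = (4 + (3 + 2 - ⅓))² = (4 + 14/3)² = (26/3)² = 676/9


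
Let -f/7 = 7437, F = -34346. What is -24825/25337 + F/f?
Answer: -422140073/1319018883 ≈ -0.32004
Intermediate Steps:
f = -52059 (f = -7*7437 = -52059)
-24825/25337 + F/f = -24825/25337 - 34346/(-52059) = -24825*1/25337 - 34346*(-1/52059) = -24825/25337 + 34346/52059 = -422140073/1319018883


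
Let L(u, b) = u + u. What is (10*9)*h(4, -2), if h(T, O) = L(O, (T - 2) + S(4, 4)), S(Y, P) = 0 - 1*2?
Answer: -360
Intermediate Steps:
S(Y, P) = -2 (S(Y, P) = 0 - 2 = -2)
L(u, b) = 2*u
h(T, O) = 2*O
(10*9)*h(4, -2) = (10*9)*(2*(-2)) = 90*(-4) = -360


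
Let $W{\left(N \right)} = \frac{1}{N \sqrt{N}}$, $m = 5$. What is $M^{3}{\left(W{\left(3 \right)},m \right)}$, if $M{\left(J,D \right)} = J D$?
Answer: $\frac{125 \sqrt{3}}{243} \approx 0.89097$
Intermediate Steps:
$W{\left(N \right)} = \frac{1}{N^{\frac{3}{2}}}$
$M{\left(J,D \right)} = D J$
$M^{3}{\left(W{\left(3 \right)},m \right)} = \left(\frac{5}{3 \sqrt{3}}\right)^{3} = \left(5 \frac{\sqrt{3}}{9}\right)^{3} = \left(\frac{5 \sqrt{3}}{9}\right)^{3} = \frac{125 \sqrt{3}}{243}$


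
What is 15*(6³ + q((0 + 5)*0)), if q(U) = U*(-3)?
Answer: 3240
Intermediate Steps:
q(U) = -3*U
15*(6³ + q((0 + 5)*0)) = 15*(6³ - 3*(0 + 5)*0) = 15*(216 - 15*0) = 15*(216 - 3*0) = 15*(216 + 0) = 15*216 = 3240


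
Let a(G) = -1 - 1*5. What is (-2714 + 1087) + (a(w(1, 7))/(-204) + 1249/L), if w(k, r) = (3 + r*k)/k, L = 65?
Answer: -3553139/2210 ≈ -1607.8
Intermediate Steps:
w(k, r) = (3 + k*r)/k
a(G) = -6 (a(G) = -1 - 5 = -6)
(-2714 + 1087) + (a(w(1, 7))/(-204) + 1249/L) = (-2714 + 1087) + (-6/(-204) + 1249/65) = -1627 + (-6*(-1/204) + 1249*(1/65)) = -1627 + (1/34 + 1249/65) = -1627 + 42531/2210 = -3553139/2210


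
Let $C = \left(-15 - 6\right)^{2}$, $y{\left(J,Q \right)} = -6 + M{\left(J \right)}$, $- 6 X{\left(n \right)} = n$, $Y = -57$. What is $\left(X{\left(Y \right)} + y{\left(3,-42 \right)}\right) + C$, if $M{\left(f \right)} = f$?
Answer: $\frac{895}{2} \approx 447.5$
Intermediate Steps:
$X{\left(n \right)} = - \frac{n}{6}$
$y{\left(J,Q \right)} = -6 + J$
$C = 441$ ($C = \left(-21\right)^{2} = 441$)
$\left(X{\left(Y \right)} + y{\left(3,-42 \right)}\right) + C = \left(\left(- \frac{1}{6}\right) \left(-57\right) + \left(-6 + 3\right)\right) + 441 = \left(\frac{19}{2} - 3\right) + 441 = \frac{13}{2} + 441 = \frac{895}{2}$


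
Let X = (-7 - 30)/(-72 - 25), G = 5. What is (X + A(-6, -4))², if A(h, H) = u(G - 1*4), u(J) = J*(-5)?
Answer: 200704/9409 ≈ 21.331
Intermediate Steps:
u(J) = -5*J
A(h, H) = -5 (A(h, H) = -5*(5 - 1*4) = -5*(5 - 4) = -5*1 = -5)
X = 37/97 (X = -37/(-97) = -37*(-1/97) = 37/97 ≈ 0.38144)
(X + A(-6, -4))² = (37/97 - 5)² = (-448/97)² = 200704/9409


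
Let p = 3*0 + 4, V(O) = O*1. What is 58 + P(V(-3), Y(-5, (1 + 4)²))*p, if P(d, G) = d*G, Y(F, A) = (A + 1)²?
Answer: -8054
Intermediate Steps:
V(O) = O
Y(F, A) = (1 + A)²
p = 4 (p = 0 + 4 = 4)
P(d, G) = G*d
58 + P(V(-3), Y(-5, (1 + 4)²))*p = 58 + ((1 + (1 + 4)²)²*(-3))*4 = 58 + ((1 + 5²)²*(-3))*4 = 58 + ((1 + 25)²*(-3))*4 = 58 + (26²*(-3))*4 = 58 + (676*(-3))*4 = 58 - 2028*4 = 58 - 8112 = -8054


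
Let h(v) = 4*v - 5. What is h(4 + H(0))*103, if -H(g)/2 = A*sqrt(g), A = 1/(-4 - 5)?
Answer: 1133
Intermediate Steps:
A = -1/9 (A = 1/(-9) = -1/9 ≈ -0.11111)
H(g) = 2*sqrt(g)/9 (H(g) = -(-2)*sqrt(g)/9 = 2*sqrt(g)/9)
h(v) = -5 + 4*v
h(4 + H(0))*103 = (-5 + 4*(4 + 2*sqrt(0)/9))*103 = (-5 + 4*(4 + (2/9)*0))*103 = (-5 + 4*(4 + 0))*103 = (-5 + 4*4)*103 = (-5 + 16)*103 = 11*103 = 1133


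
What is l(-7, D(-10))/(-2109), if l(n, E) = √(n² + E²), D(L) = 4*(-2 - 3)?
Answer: -√449/2109 ≈ -0.010047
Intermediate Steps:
D(L) = -20 (D(L) = 4*(-5) = -20)
l(n, E) = √(E² + n²)
l(-7, D(-10))/(-2109) = √((-20)² + (-7)²)/(-2109) = √(400 + 49)*(-1/2109) = √449*(-1/2109) = -√449/2109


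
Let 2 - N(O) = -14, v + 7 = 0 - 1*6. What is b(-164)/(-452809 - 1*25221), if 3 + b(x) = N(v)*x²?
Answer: -430333/478030 ≈ -0.90022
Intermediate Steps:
v = -13 (v = -7 + (0 - 1*6) = -7 + (0 - 6) = -7 - 6 = -13)
N(O) = 16 (N(O) = 2 - 1*(-14) = 2 + 14 = 16)
b(x) = -3 + 16*x²
b(-164)/(-452809 - 1*25221) = (-3 + 16*(-164)²)/(-452809 - 1*25221) = (-3 + 16*26896)/(-452809 - 25221) = (-3 + 430336)/(-478030) = 430333*(-1/478030) = -430333/478030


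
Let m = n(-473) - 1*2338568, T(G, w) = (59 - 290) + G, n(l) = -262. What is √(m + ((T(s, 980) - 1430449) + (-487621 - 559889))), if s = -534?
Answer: I*√4817554 ≈ 2194.9*I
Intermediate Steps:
T(G, w) = -231 + G
m = -2338830 (m = -262 - 1*2338568 = -262 - 2338568 = -2338830)
√(m + ((T(s, 980) - 1430449) + (-487621 - 559889))) = √(-2338830 + (((-231 - 534) - 1430449) + (-487621 - 559889))) = √(-2338830 + ((-765 - 1430449) - 1047510)) = √(-2338830 + (-1431214 - 1047510)) = √(-2338830 - 2478724) = √(-4817554) = I*√4817554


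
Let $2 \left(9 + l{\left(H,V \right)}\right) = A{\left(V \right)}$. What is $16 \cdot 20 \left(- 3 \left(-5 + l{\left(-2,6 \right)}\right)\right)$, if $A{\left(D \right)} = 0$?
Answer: $13440$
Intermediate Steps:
$l{\left(H,V \right)} = -9$ ($l{\left(H,V \right)} = -9 + \frac{1}{2} \cdot 0 = -9 + 0 = -9$)
$16 \cdot 20 \left(- 3 \left(-5 + l{\left(-2,6 \right)}\right)\right) = 16 \cdot 20 \left(- 3 \left(-5 - 9\right)\right) = 320 \left(\left(-3\right) \left(-14\right)\right) = 320 \cdot 42 = 13440$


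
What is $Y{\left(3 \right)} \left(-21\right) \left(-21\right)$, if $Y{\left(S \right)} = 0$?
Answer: $0$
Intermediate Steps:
$Y{\left(3 \right)} \left(-21\right) \left(-21\right) = 0 \left(-21\right) \left(-21\right) = 0 \left(-21\right) = 0$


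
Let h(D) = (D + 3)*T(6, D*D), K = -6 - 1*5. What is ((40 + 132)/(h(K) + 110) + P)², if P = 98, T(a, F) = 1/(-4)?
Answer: 7767369/784 ≈ 9907.4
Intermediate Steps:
K = -11 (K = -6 - 5 = -11)
T(a, F) = -¼
h(D) = -¾ - D/4 (h(D) = (D + 3)*(-¼) = (3 + D)*(-¼) = -¾ - D/4)
((40 + 132)/(h(K) + 110) + P)² = ((40 + 132)/((-¾ - ¼*(-11)) + 110) + 98)² = (172/((-¾ + 11/4) + 110) + 98)² = (172/(2 + 110) + 98)² = (172/112 + 98)² = (172*(1/112) + 98)² = (43/28 + 98)² = (2787/28)² = 7767369/784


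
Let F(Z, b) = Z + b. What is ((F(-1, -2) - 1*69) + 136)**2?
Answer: 4096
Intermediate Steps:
((F(-1, -2) - 1*69) + 136)**2 = (((-1 - 2) - 1*69) + 136)**2 = ((-3 - 69) + 136)**2 = (-72 + 136)**2 = 64**2 = 4096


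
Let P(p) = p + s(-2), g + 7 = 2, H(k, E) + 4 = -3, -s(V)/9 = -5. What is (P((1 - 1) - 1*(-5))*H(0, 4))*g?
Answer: 1750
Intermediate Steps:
s(V) = 45 (s(V) = -9*(-5) = 45)
H(k, E) = -7 (H(k, E) = -4 - 3 = -7)
g = -5 (g = -7 + 2 = -5)
P(p) = 45 + p (P(p) = p + 45 = 45 + p)
(P((1 - 1) - 1*(-5))*H(0, 4))*g = ((45 + ((1 - 1) - 1*(-5)))*(-7))*(-5) = ((45 + (0 + 5))*(-7))*(-5) = ((45 + 5)*(-7))*(-5) = (50*(-7))*(-5) = -350*(-5) = 1750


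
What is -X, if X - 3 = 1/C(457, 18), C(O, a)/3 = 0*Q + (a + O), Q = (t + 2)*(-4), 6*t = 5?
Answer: -4276/1425 ≈ -3.0007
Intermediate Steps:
t = ⅚ (t = (⅙)*5 = ⅚ ≈ 0.83333)
Q = -34/3 (Q = (⅚ + 2)*(-4) = (17/6)*(-4) = -34/3 ≈ -11.333)
C(O, a) = 3*O + 3*a (C(O, a) = 3*(0*(-34/3) + (a + O)) = 3*(0 + (O + a)) = 3*(O + a) = 3*O + 3*a)
X = 4276/1425 (X = 3 + 1/(3*457 + 3*18) = 3 + 1/(1371 + 54) = 3 + 1/1425 = 4276/1425 ≈ 3.0007)
-X = -1*4276/1425 = -4276/1425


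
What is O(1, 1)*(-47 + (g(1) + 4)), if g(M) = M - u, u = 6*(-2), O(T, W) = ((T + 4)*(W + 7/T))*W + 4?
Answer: -1320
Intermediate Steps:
O(T, W) = 4 + W*(4 + T)*(W + 7/T) (O(T, W) = ((4 + T)*(W + 7/T))*W + 4 = W*(4 + T)*(W + 7/T) + 4 = 4 + W*(4 + T)*(W + 7/T))
u = -12
g(M) = 12 + M (g(M) = M - 1*(-12) = M + 12 = 12 + M)
O(1, 1)*(-47 + (g(1) + 4)) = (4 + 4*1² + 7*1 + 1*1² + 28*1/1)*(-47 + ((12 + 1) + 4)) = (4 + 4*1 + 7 + 1*1 + 28*1*1)*(-47 + (13 + 4)) = (4 + 4 + 7 + 1 + 28)*(-47 + 17) = 44*(-30) = -1320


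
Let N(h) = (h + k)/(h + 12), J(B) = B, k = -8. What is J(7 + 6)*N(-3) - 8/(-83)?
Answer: -11797/747 ≈ -15.792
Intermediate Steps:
N(h) = (-8 + h)/(12 + h) (N(h) = (h - 8)/(h + 12) = (-8 + h)/(12 + h))
J(7 + 6)*N(-3) - 8/(-83) = (7 + 6)*((-8 - 3)/(12 - 3)) - 8/(-83) = 13*(-11/9) - 8*(-1/83) = 13*((⅑)*(-11)) + 8/83 = 13*(-11/9) + 8/83 = -143/9 + 8/83 = -11797/747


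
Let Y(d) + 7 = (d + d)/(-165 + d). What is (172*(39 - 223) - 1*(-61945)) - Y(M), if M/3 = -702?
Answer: 22938724/757 ≈ 30302.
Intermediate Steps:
M = -2106 (M = 3*(-702) = -2106)
Y(d) = -7 + 2*d/(-165 + d) (Y(d) = -7 + (d + d)/(-165 + d) = -7 + (2*d)/(-165 + d) = -7 + 2*d/(-165 + d))
(172*(39 - 223) - 1*(-61945)) - Y(M) = (172*(39 - 223) - 1*(-61945)) - 5*(231 - 1*(-2106))/(-165 - 2106) = (172*(-184) + 61945) - 5*(231 + 2106)/(-2271) = (-31648 + 61945) - 5*(-1)*2337/2271 = 30297 - 1*(-3895/757) = 30297 + 3895/757 = 22938724/757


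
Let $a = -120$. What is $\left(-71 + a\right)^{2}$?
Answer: $36481$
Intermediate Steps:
$\left(-71 + a\right)^{2} = \left(-71 - 120\right)^{2} = \left(-191\right)^{2} = 36481$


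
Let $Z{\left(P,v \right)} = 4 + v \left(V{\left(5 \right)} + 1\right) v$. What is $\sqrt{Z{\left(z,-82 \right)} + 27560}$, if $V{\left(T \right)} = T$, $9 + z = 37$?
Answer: $2 \sqrt{16977} \approx 260.59$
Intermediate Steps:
$z = 28$ ($z = -9 + 37 = 28$)
$Z{\left(P,v \right)} = 4 + 6 v^{2}$ ($Z{\left(P,v \right)} = 4 + v \left(5 + 1\right) v = 4 + v 6 v = 4 + 6 v^{2}$)
$\sqrt{Z{\left(z,-82 \right)} + 27560} = \sqrt{\left(4 + 6 \left(-82\right)^{2}\right) + 27560} = \sqrt{\left(4 + 6 \cdot 6724\right) + 27560} = \sqrt{\left(4 + 40344\right) + 27560} = \sqrt{40348 + 27560} = \sqrt{67908} = 2 \sqrt{16977}$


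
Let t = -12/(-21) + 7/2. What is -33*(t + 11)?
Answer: -6963/14 ≈ -497.36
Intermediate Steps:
t = 57/14 (t = -12*(-1/21) + 7*(½) = 4/7 + 7/2 = 57/14 ≈ 4.0714)
-33*(t + 11) = -33*(57/14 + 11) = -33*211/14 = -6963/14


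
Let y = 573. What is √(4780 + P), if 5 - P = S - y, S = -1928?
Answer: √7286 ≈ 85.358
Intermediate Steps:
P = 2506 (P = 5 - (-1928 - 1*573) = 5 - (-1928 - 573) = 5 - 1*(-2501) = 5 + 2501 = 2506)
√(4780 + P) = √(4780 + 2506) = √7286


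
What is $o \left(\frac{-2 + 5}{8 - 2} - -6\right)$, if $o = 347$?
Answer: $\frac{4511}{2} \approx 2255.5$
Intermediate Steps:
$o \left(\frac{-2 + 5}{8 - 2} - -6\right) = 347 \left(\frac{-2 + 5}{8 - 2} - -6\right) = 347 \left(\frac{3}{6} + 6\right) = 347 \left(3 \cdot \frac{1}{6} + 6\right) = 347 \left(\frac{1}{2} + 6\right) = 347 \cdot \frac{13}{2} = \frac{4511}{2}$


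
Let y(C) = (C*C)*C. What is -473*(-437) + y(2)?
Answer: 206709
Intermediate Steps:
y(C) = C**3 (y(C) = C**2*C = C**3)
-473*(-437) + y(2) = -473*(-437) + 2**3 = 206701 + 8 = 206709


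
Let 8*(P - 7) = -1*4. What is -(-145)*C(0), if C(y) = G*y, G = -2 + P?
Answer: 0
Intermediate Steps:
P = 13/2 (P = 7 + (-1*4)/8 = 7 + (⅛)*(-4) = 7 - ½ = 13/2 ≈ 6.5000)
G = 9/2 (G = -2 + 13/2 = 9/2 ≈ 4.5000)
C(y) = 9*y/2
-(-145)*C(0) = -(-145)*(9/2)*0 = -(-145)*0 = -5*0 = 0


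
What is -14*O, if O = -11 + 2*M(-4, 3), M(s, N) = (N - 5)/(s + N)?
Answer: 98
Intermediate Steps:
M(s, N) = (-5 + N)/(N + s)
O = -7 (O = -11 + 2*((-5 + 3)/(3 - 4)) = -11 + 2*(-2/(-1)) = -11 + 2*(-1*(-2)) = -11 + 2*2 = -11 + 4 = -7)
-14*O = -14*(-7) = 98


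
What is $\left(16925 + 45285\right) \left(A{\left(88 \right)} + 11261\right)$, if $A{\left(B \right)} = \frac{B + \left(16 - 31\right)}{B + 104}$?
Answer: $\frac{67254764425}{96} \approx 7.0057 \cdot 10^{8}$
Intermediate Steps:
$A{\left(B \right)} = \frac{-15 + B}{104 + B}$ ($A{\left(B \right)} = \frac{B - 15}{104 + B} = \frac{-15 + B}{104 + B}$)
$\left(16925 + 45285\right) \left(A{\left(88 \right)} + 11261\right) = \left(16925 + 45285\right) \left(\frac{-15 + 88}{104 + 88} + 11261\right) = 62210 \left(\frac{1}{192} \cdot 73 + 11261\right) = 62210 \left(\frac{73}{192} + 11261\right) = 62210 \cdot \frac{2162185}{192} = \frac{67254764425}{96}$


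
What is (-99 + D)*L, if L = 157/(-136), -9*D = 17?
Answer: 35639/306 ≈ 116.47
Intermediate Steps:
D = -17/9 (D = -⅑*17 = -17/9 ≈ -1.8889)
L = -157/136 (L = 157*(-1/136) = -157/136 ≈ -1.1544)
(-99 + D)*L = (-99 - 17/9)*(-157/136) = -908/9*(-157/136) = 35639/306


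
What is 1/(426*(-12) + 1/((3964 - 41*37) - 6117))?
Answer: -3670/18761041 ≈ -0.00019562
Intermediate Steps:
1/(426*(-12) + 1/((3964 - 41*37) - 6117)) = 1/(-5112 + 1/((3964 - 1*1517) - 6117)) = 1/(-5112 + 1/((3964 - 1517) - 6117)) = 1/(-5112 + 1/(2447 - 6117)) = 1/(-5112 + 1/(-3670)) = 1/(-5112 - 1/3670) = 1/(-18761041/3670) = -3670/18761041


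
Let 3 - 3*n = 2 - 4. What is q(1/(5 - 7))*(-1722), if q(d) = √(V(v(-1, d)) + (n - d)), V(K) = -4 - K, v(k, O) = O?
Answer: -1148*I*√3 ≈ -1988.4*I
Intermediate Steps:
n = 5/3 (n = 1 - (2 - 4)/3 = 1 - ⅓*(-2) = 1 + ⅔ = 5/3 ≈ 1.6667)
q(d) = √(-7/3 - 2*d) (q(d) = √((-4 - d) + (5/3 - d)) = √(-7/3 - 2*d))
q(1/(5 - 7))*(-1722) = (√(-21 - 18/(5 - 7))/3)*(-1722) = (√(-21 - 18/(-2))/3)*(-1722) = (√(-21 - 18*(-½))/3)*(-1722) = (√(-21 + 9)/3)*(-1722) = (√(-12)/3)*(-1722) = ((2*I*√3)/3)*(-1722) = (2*I*√3/3)*(-1722) = -1148*I*√3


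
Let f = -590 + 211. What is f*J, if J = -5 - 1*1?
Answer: 2274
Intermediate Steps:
f = -379
J = -6 (J = -5 - 1 = -6)
f*J = -379*(-6) = 2274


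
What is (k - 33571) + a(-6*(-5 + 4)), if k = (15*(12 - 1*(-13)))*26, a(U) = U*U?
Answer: -23785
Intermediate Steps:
a(U) = U²
k = 9750 (k = (15*(12 + 13))*26 = (15*25)*26 = 375*26 = 9750)
(k - 33571) + a(-6*(-5 + 4)) = (9750 - 33571) + (-6*(-5 + 4))² = -23821 + (-6*(-1))² = -23821 + 6² = -23821 + 36 = -23785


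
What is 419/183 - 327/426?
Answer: 39551/25986 ≈ 1.5220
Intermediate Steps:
419/183 - 327/426 = 419*(1/183) - 327*1/426 = 419/183 - 109/142 = 39551/25986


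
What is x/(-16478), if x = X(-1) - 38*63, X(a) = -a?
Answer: 2393/16478 ≈ 0.14522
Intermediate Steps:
x = -2393 (x = -1*(-1) - 38*63 = 1 - 2394 = -2393)
x/(-16478) = -2393/(-16478) = -2393*(-1/16478) = 2393/16478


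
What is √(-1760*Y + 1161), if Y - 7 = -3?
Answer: I*√5879 ≈ 76.675*I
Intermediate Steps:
Y = 4 (Y = 7 - 3 = 4)
√(-1760*Y + 1161) = √(-1760*4 + 1161) = √(-7040 + 1161) = √(-5879) = I*√5879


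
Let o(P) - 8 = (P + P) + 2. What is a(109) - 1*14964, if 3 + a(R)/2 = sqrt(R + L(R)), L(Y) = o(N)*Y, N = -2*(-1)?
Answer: -14970 + 2*sqrt(1635) ≈ -14889.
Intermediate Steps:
N = 2
o(P) = 10 + 2*P (o(P) = 8 + ((P + P) + 2) = 8 + (2*P + 2) = 8 + (2 + 2*P) = 10 + 2*P)
L(Y) = 14*Y (L(Y) = (10 + 2*2)*Y = (10 + 4)*Y = 14*Y)
a(R) = -6 + 2*sqrt(15)*sqrt(R) (a(R) = -6 + 2*sqrt(R + 14*R) = -6 + 2*sqrt(15*R) = -6 + 2*(sqrt(15)*sqrt(R)) = -6 + 2*sqrt(15)*sqrt(R))
a(109) - 1*14964 = (-6 + 2*sqrt(15)*sqrt(109)) - 1*14964 = (-6 + 2*sqrt(1635)) - 14964 = -14970 + 2*sqrt(1635)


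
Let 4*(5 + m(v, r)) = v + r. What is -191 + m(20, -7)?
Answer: -771/4 ≈ -192.75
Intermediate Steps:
m(v, r) = -5 + r/4 + v/4 (m(v, r) = -5 + (v + r)/4 = -5 + (r + v)/4 = -5 + (r/4 + v/4) = -5 + r/4 + v/4)
-191 + m(20, -7) = -191 + (-5 + (¼)*(-7) + (¼)*20) = -191 + (-5 - 7/4 + 5) = -191 - 7/4 = -771/4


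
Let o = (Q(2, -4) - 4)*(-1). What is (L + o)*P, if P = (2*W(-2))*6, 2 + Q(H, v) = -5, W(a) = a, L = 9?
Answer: -480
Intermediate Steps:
Q(H, v) = -7 (Q(H, v) = -2 - 5 = -7)
o = 11 (o = (-7 - 4)*(-1) = -11*(-1) = 11)
P = -24 (P = (2*(-2))*6 = -4*6 = -24)
(L + o)*P = (9 + 11)*(-24) = 20*(-24) = -480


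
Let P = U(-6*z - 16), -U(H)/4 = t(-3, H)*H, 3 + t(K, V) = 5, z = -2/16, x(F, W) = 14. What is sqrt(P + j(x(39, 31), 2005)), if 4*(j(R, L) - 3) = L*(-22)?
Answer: 7*I*sqrt(890)/2 ≈ 104.42*I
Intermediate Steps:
z = -1/8 (z = -2*1/16 = -1/8 ≈ -0.12500)
j(R, L) = 3 - 11*L/2 (j(R, L) = 3 + (L*(-22))/4 = 3 + (-22*L)/4 = 3 - 11*L/2)
t(K, V) = 2 (t(K, V) = -3 + 5 = 2)
U(H) = -8*H
P = 122 (P = -8*(-6*(-1/8) - 16) = -8*(3/4 - 16) = -8*(-61/4) = 122)
sqrt(P + j(x(39, 31), 2005)) = sqrt(122 + (3 - 11/2*2005)) = sqrt(122 + (3 - 22055/2)) = sqrt(122 - 22049/2) = sqrt(-21805/2) = 7*I*sqrt(890)/2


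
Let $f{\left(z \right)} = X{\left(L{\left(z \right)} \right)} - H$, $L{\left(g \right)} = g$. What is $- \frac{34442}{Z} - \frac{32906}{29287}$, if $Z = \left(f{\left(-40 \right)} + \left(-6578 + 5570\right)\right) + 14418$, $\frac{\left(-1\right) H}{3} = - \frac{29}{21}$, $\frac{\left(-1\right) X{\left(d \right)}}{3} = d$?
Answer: $- \frac{10176492964}{2772922447} \approx -3.67$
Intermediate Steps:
$X{\left(d \right)} = - 3 d$
$H = \frac{29}{7}$ ($H = - 3 \left(- \frac{29}{21}\right) = - 3 \left(\left(-29\right) \frac{1}{21}\right) = \left(-3\right) \left(- \frac{29}{21}\right) = \frac{29}{7} \approx 4.1429$)
$f{\left(z \right)} = - \frac{29}{7} - 3 z$ ($f{\left(z \right)} = - 3 z - \frac{29}{7} = - \frac{29}{7} - 3 z$)
$Z = \frac{94681}{7}$ ($Z = \left(\left(- \frac{29}{7} - -120\right) + \left(-6578 + 5570\right)\right) + 14418 = \left(\left(- \frac{29}{7} + 120\right) - 1008\right) + 14418 = \left(\frac{811}{7} - 1008\right) + 14418 = - \frac{6245}{7} + 14418 = \frac{94681}{7} \approx 13526.0$)
$- \frac{34442}{Z} - \frac{32906}{29287} = - \frac{34442}{\frac{94681}{7}} - \frac{32906}{29287} = \left(-34442\right) \frac{7}{94681} - \frac{32906}{29287} = - \frac{241094}{94681} - \frac{32906}{29287} = - \frac{10176492964}{2772922447}$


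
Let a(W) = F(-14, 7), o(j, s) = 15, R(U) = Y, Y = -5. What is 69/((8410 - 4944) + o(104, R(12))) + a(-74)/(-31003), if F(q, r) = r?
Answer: 302120/15417349 ≈ 0.019596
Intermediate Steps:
R(U) = -5
a(W) = 7
69/((8410 - 4944) + o(104, R(12))) + a(-74)/(-31003) = 69/((8410 - 4944) + 15) + 7/(-31003) = 69/(3466 + 15) + 7*(-1/31003) = 69/3481 - 1/4429 = 302120/15417349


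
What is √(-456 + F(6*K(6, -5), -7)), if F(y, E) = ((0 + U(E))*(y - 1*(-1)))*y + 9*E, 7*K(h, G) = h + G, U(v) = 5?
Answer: I*√25041/7 ≈ 22.606*I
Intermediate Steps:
K(h, G) = G/7 + h/7 (K(h, G) = (h + G)/7 = (G + h)/7 = G/7 + h/7)
F(y, E) = 9*E + y*(5 + 5*y) (F(y, E) = ((0 + 5)*(y - 1*(-1)))*y + 9*E = (5*(y + 1))*y + 9*E = (5*(1 + y))*y + 9*E = (5 + 5*y)*y + 9*E = y*(5 + 5*y) + 9*E = 9*E + y*(5 + 5*y))
√(-456 + F(6*K(6, -5), -7)) = √(-456 + (5*(6*((⅐)*(-5) + (⅐)*6)) + 5*(6*((⅐)*(-5) + (⅐)*6))² + 9*(-7))) = √(-456 + (5*(6*(-5/7 + 6/7)) + 5*(6*(-5/7 + 6/7))² - 63)) = √(-456 + (5*(6*(⅐)) + 5*(6*(⅐))² - 63)) = √(-456 + (5*(6/7) + 5*(6/7)² - 63)) = √(-456 + (30/7 + 5*(36/49) - 63)) = √(-456 + (30/7 + 180/49 - 63)) = √(-456 - 2697/49) = √(-25041/49) = I*√25041/7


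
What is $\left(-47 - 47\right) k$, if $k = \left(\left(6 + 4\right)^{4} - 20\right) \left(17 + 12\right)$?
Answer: $-27205480$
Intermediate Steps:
$k = 289420$ ($k = \left(10^{4} - 20\right) 29 = \left(10000 - 20\right) 29 = 9980 \cdot 29 = 289420$)
$\left(-47 - 47\right) k = \left(-47 - 47\right) 289420 = \left(-94\right) 289420 = -27205480$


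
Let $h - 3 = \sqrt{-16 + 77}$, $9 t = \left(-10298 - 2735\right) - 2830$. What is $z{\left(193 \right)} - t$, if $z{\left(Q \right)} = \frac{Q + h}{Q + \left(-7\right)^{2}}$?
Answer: $\frac{1920305}{1089} + \frac{\sqrt{61}}{242} \approx 1763.4$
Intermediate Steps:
$t = - \frac{15863}{9}$ ($t = \frac{\left(-10298 - 2735\right) - 2830}{9} = \frac{-13033 - 2830}{9} = \frac{1}{9} \left(-15863\right) = - \frac{15863}{9} \approx -1762.6$)
$h = 3 + \sqrt{61}$ ($h = 3 + \sqrt{-16 + 77} = 3 + \sqrt{61} \approx 10.81$)
$z{\left(Q \right)} = \frac{3 + Q + \sqrt{61}}{49 + Q}$ ($z{\left(Q \right)} = \frac{Q + \left(3 + \sqrt{61}\right)}{Q + \left(-7\right)^{2}} = \frac{3 + Q + \sqrt{61}}{Q + 49} = \frac{3 + Q + \sqrt{61}}{49 + Q}$)
$z{\left(193 \right)} - t = \frac{3 + 193 + \sqrt{61}}{49 + 193} - - \frac{15863}{9} = \frac{196 + \sqrt{61}}{242} + \frac{15863}{9} = \left(\frac{98}{121} + \frac{\sqrt{61}}{242}\right) + \frac{15863}{9} = \frac{1920305}{1089} + \frac{\sqrt{61}}{242}$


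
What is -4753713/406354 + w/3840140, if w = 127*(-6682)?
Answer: -2324970141647/195057031195 ≈ -11.919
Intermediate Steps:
w = -848614
-4753713/406354 + w/3840140 = -4753713/406354 - 848614/3840140 = -4753713*1/406354 - 848614*1/3840140 = -4753713/406354 - 424307/1920070 = -2324970141647/195057031195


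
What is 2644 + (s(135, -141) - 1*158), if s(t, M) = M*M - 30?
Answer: 22337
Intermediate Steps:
s(t, M) = -30 + M² (s(t, M) = M² - 30 = -30 + M²)
2644 + (s(135, -141) - 1*158) = 2644 + ((-30 + (-141)²) - 1*158) = 2644 + ((-30 + 19881) - 158) = 2644 + (19851 - 158) = 2644 + 19693 = 22337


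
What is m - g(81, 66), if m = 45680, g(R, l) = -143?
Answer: 45823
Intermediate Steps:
m - g(81, 66) = 45680 - 1*(-143) = 45680 + 143 = 45823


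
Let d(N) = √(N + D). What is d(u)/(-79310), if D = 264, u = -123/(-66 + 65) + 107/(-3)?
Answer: -√3162/237930 ≈ -0.00023634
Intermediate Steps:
u = 262/3 (u = -123/(-1) + 107*(-⅓) = -123*(-1) - 107/3 = 123 - 107/3 = 262/3 ≈ 87.333)
d(N) = √(264 + N) (d(N) = √(N + 264) = √(264 + N))
d(u)/(-79310) = √(264 + 262/3)/(-79310) = √(1054/3)*(-1/79310) = (√3162/3)*(-1/79310) = -√3162/237930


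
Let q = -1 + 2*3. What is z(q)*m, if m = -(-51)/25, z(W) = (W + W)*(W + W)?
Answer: 204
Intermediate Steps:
q = 5 (q = -1 + 6 = 5)
z(W) = 4*W**2 (z(W) = (2*W)*(2*W) = 4*W**2)
m = 51/25 (m = -(-51)/25 = -1*(-51/25) = 51/25 ≈ 2.0400)
z(q)*m = (4*5**2)*(51/25) = (4*25)*(51/25) = 100*(51/25) = 204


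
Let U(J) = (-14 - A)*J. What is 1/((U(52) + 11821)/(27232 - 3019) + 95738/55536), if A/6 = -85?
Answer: 74705176/244832209 ≈ 0.30513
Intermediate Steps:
A = -510 (A = 6*(-85) = -510)
U(J) = 496*J (U(J) = (-14 - 1*(-510))*J = (-14 + 510)*J = 496*J)
1/((U(52) + 11821)/(27232 - 3019) + 95738/55536) = 1/((496*52 + 11821)/(27232 - 3019) + 95738/55536) = 1/((25792 + 11821)/24213 + 95738*(1/55536)) = 1/(37613*(1/24213) + 47869/27768) = 1/(37613/24213 + 47869/27768) = 1/(244832209/74705176) = 74705176/244832209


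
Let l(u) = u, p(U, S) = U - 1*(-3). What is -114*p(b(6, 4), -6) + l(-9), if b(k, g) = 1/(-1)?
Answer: -237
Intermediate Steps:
b(k, g) = -1
p(U, S) = 3 + U (p(U, S) = U + 3 = 3 + U)
-114*p(b(6, 4), -6) + l(-9) = -114*(3 - 1) - 9 = -114*2 - 9 = -228 - 9 = -237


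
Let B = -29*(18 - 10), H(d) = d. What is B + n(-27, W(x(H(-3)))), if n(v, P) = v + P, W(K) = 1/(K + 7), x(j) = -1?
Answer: -1553/6 ≈ -258.83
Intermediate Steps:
W(K) = 1/(7 + K)
n(v, P) = P + v
B = -232 (B = -29*8 = -232)
B + n(-27, W(x(H(-3)))) = -232 + (1/(7 - 1) - 27) = -232 + (1/6 - 27) = -232 + (⅙ - 27) = -232 - 161/6 = -1553/6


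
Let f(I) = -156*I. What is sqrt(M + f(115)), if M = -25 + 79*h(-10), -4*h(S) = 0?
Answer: I*sqrt(17965) ≈ 134.03*I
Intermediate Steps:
h(S) = 0 (h(S) = -1/4*0 = 0)
M = -25 (M = -25 + 79*0 = -25 + 0 = -25)
sqrt(M + f(115)) = sqrt(-25 - 156*115) = sqrt(-25 - 17940) = sqrt(-17965) = I*sqrt(17965)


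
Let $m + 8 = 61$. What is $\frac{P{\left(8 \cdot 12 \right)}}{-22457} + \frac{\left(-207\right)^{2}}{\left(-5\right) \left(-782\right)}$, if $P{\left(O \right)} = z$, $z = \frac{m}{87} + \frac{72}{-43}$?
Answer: $\frac{9206726893}{840116370} \approx 10.959$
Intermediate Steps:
$m = 53$ ($m = -8 + 61 = 53$)
$z = - \frac{3985}{3741}$ ($z = \frac{53}{87} + \frac{72}{-43} = 53 \cdot \frac{1}{87} + 72 \left(- \frac{1}{43}\right) = \frac{53}{87} - \frac{72}{43} = - \frac{3985}{3741} \approx -1.0652$)
$P{\left(O \right)} = - \frac{3985}{3741}$
$\frac{P{\left(8 \cdot 12 \right)}}{-22457} + \frac{\left(-207\right)^{2}}{\left(-5\right) \left(-782\right)} = - \frac{3985}{3741 \left(-22457\right)} + \frac{\left(-207\right)^{2}}{\left(-5\right) \left(-782\right)} = \left(- \frac{3985}{3741}\right) \left(- \frac{1}{22457}\right) + \frac{42849}{3910} = \frac{3985}{84011637} + 42849 \cdot \frac{1}{3910} = \frac{3985}{84011637} + \frac{1863}{170} = \frac{9206726893}{840116370}$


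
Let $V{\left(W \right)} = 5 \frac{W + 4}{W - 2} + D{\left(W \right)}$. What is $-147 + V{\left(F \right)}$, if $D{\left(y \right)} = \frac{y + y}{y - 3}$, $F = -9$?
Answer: $- \frac{3151}{22} \approx -143.23$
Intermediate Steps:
$D{\left(y \right)} = \frac{2 y}{-3 + y}$
$V{\left(W \right)} = \frac{2 W}{-3 + W} + \frac{5 \left(4 + W\right)}{-2 + W}$ ($V{\left(W \right)} = 5 \frac{W + 4}{W - 2} + \frac{2 W}{-3 + W} = 5 \frac{4 + W}{-2 + W} + \frac{2 W}{-3 + W} = \frac{5 \left(4 + W\right)}{-2 + W} + \frac{2 W}{-3 + W} = \frac{2 W}{-3 + W} + \frac{5 \left(4 + W\right)}{-2 + W}$)
$-147 + V{\left(F \right)} = -147 + \frac{-60 - 9 + 7 \left(-9\right)^{2}}{6 + \left(-9\right)^{2} - -45} = -147 + \frac{-60 - 9 + 7 \cdot 81}{6 + 81 + 45} = -147 + \frac{-60 - 9 + 567}{132} = -147 + \frac{1}{132} \cdot 498 = -147 + \frac{83}{22} = - \frac{3151}{22}$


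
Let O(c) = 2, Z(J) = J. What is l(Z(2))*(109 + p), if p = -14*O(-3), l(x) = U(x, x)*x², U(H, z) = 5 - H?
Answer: 972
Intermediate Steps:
l(x) = x²*(5 - x) (l(x) = (5 - x)*x² = x²*(5 - x))
p = -28 (p = -14*2 = -28)
l(Z(2))*(109 + p) = (2²*(5 - 1*2))*(109 - 28) = (4*(5 - 2))*81 = (4*3)*81 = 12*81 = 972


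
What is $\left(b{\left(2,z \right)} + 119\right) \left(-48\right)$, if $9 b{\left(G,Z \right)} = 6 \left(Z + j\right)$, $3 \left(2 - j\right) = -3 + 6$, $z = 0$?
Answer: $-5744$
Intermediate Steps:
$j = 1$ ($j = 2 - \frac{-3 + 6}{3} = 2 - 1 = 1$)
$b{\left(G,Z \right)} = \frac{2}{3} + \frac{2 Z}{3}$ ($b{\left(G,Z \right)} = \frac{6 \left(Z + 1\right)}{9} = \frac{6 \left(1 + Z\right)}{9} = \frac{6 + 6 Z}{9} = \frac{2}{3} + \frac{2 Z}{3}$)
$\left(b{\left(2,z \right)} + 119\right) \left(-48\right) = \left(\left(\frac{2}{3} + \frac{2}{3} \cdot 0\right) + 119\right) \left(-48\right) = \left(\left(\frac{2}{3} + 0\right) + 119\right) \left(-48\right) = \left(\frac{2}{3} + 119\right) \left(-48\right) = \frac{359}{3} \left(-48\right) = -5744$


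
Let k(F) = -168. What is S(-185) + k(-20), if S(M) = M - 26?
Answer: -379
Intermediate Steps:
S(M) = -26 + M
S(-185) + k(-20) = (-26 - 185) - 168 = -211 - 168 = -379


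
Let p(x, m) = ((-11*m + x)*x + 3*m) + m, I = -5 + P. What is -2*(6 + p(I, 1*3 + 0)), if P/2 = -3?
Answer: -1004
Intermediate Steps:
P = -6 (P = 2*(-3) = -6)
I = -11 (I = -5 - 6 = -11)
p(x, m) = 4*m + x*(x - 11*m) (p(x, m) = ((x - 11*m)*x + 3*m) + m = (x*(x - 11*m) + 3*m) + m = (3*m + x*(x - 11*m)) + m = 4*m + x*(x - 11*m))
-2*(6 + p(I, 1*3 + 0)) = -2*(6 + ((-11)² + 4*(1*3 + 0) - 11*(1*3 + 0)*(-11))) = -2*(6 + (121 + 4*(3 + 0) - 11*(3 + 0)*(-11))) = -2*(6 + (121 + 4*3 - 11*3*(-11))) = -2*(6 + (121 + 12 + 363)) = -2*(6 + 496) = -2*502 = -1004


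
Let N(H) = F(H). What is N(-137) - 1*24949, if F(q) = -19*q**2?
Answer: -381560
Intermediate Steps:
N(H) = -19*H**2
N(-137) - 1*24949 = -19*(-137)**2 - 1*24949 = -19*18769 - 24949 = -356611 - 24949 = -381560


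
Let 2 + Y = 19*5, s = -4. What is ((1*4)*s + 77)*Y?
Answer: 5673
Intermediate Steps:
Y = 93 (Y = -2 + 19*5 = -2 + 95 = 93)
((1*4)*s + 77)*Y = ((1*4)*(-4) + 77)*93 = (4*(-4) + 77)*93 = (-16 + 77)*93 = 61*93 = 5673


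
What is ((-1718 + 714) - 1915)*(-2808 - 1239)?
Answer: 11813193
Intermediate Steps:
((-1718 + 714) - 1915)*(-2808 - 1239) = (-1004 - 1915)*(-4047) = -2919*(-4047) = 11813193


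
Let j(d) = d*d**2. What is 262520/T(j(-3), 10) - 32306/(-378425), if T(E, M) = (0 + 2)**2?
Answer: 24836065056/378425 ≈ 65630.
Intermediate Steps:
j(d) = d**3
T(E, M) = 4 (T(E, M) = 2**2 = 4)
262520/T(j(-3), 10) - 32306/(-378425) = 262520/4 - 32306/(-378425) = 262520*(1/4) - 32306*(-1/378425) = 65630 + 32306/378425 = 24836065056/378425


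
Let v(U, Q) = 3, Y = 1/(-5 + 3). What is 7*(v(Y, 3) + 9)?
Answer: 84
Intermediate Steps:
Y = -½ (Y = 1/(-2) = -½ ≈ -0.50000)
7*(v(Y, 3) + 9) = 7*(3 + 9) = 7*12 = 84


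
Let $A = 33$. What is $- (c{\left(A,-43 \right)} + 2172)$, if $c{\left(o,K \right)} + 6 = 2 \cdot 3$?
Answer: $-2172$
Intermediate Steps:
$c{\left(o,K \right)} = 0$ ($c{\left(o,K \right)} = -6 + 2 \cdot 3 = -6 + 6 = 0$)
$- (c{\left(A,-43 \right)} + 2172) = - (0 + 2172) = \left(-1\right) 2172 = -2172$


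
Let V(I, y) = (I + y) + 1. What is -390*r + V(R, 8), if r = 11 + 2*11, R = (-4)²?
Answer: -12845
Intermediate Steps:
R = 16
V(I, y) = 1 + I + y
r = 33 (r = 11 + 22 = 33)
-390*r + V(R, 8) = -390*33 + (1 + 16 + 8) = -12870 + 25 = -12845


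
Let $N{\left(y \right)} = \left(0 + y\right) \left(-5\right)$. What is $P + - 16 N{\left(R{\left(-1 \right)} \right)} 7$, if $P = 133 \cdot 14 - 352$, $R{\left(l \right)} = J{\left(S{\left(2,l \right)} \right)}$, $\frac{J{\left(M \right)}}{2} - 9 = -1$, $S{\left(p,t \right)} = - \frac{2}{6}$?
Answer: $10470$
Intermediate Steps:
$S{\left(p,t \right)} = - \frac{1}{3}$ ($S{\left(p,t \right)} = \left(-2\right) \frac{1}{6} = - \frac{1}{3}$)
$J{\left(M \right)} = 16$ ($J{\left(M \right)} = 18 + 2 \left(-1\right) = 18 - 2 = 16$)
$R{\left(l \right)} = 16$
$N{\left(y \right)} = - 5 y$ ($N{\left(y \right)} = y \left(-5\right) = - 5 y$)
$P = 1510$ ($P = 1862 - 352 = 1510$)
$P + - 16 N{\left(R{\left(-1 \right)} \right)} 7 = 1510 + - 16 \left(\left(-5\right) 16\right) 7 = 1510 + \left(-16\right) \left(-80\right) 7 = 1510 + 1280 \cdot 7 = 1510 + 8960 = 10470$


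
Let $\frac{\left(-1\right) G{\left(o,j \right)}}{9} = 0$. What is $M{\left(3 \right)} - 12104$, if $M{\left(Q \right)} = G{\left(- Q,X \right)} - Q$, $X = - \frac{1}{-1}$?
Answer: $-12107$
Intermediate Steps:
$X = 1$ ($X = \left(-1\right) \left(-1\right) = 1$)
$G{\left(o,j \right)} = 0$ ($G{\left(o,j \right)} = \left(-9\right) 0 = 0$)
$M{\left(Q \right)} = - Q$ ($M{\left(Q \right)} = 0 - Q = - Q$)
$M{\left(3 \right)} - 12104 = \left(-1\right) 3 - 12104 = -3 - 12104 = -12107$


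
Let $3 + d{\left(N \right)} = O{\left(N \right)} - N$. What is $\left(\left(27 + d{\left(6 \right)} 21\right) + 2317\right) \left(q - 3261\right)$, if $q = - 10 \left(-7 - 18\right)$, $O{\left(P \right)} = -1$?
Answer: $-6425474$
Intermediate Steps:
$q = 250$ ($q = \left(-10\right) \left(-25\right) = 250$)
$d{\left(N \right)} = -4 - N$ ($d{\left(N \right)} = -3 - \left(1 + N\right) = -4 - N$)
$\left(\left(27 + d{\left(6 \right)} 21\right) + 2317\right) \left(q - 3261\right) = \left(\left(27 + \left(-4 - 6\right) 21\right) + 2317\right) \left(250 - 3261\right) = \left(\left(27 + \left(-4 - 6\right) 21\right) + 2317\right) \left(-3011\right) = \left(\left(27 - 210\right) + 2317\right) \left(-3011\right) = \left(-183 + 2317\right) \left(-3011\right) = 2134 \left(-3011\right) = -6425474$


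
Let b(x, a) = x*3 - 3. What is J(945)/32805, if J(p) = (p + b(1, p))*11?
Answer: 77/243 ≈ 0.31687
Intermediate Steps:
b(x, a) = -3 + 3*x (b(x, a) = 3*x - 3 = -3 + 3*x)
J(p) = 11*p (J(p) = (p + (-3 + 3*1))*11 = (p + (-3 + 3))*11 = (p + 0)*11 = p*11 = 11*p)
J(945)/32805 = (11*945)/32805 = 10395*(1/32805) = 77/243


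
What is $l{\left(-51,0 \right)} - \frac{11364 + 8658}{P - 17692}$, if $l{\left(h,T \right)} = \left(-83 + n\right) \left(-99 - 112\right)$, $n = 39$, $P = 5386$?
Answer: $\frac{19044821}{2051} \approx 9285.6$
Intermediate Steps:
$l{\left(h,T \right)} = 9284$ ($l{\left(h,T \right)} = \left(-83 + 39\right) \left(-99 - 112\right) = \left(-44\right) \left(-211\right) = 9284$)
$l{\left(-51,0 \right)} - \frac{11364 + 8658}{P - 17692} = 9284 - \frac{11364 + 8658}{5386 - 17692} = 9284 - \frac{20022}{-12306} = 9284 - 20022 \left(- \frac{1}{12306}\right) = 9284 - - \frac{3337}{2051} = 9284 + \frac{3337}{2051} = \frac{19044821}{2051}$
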